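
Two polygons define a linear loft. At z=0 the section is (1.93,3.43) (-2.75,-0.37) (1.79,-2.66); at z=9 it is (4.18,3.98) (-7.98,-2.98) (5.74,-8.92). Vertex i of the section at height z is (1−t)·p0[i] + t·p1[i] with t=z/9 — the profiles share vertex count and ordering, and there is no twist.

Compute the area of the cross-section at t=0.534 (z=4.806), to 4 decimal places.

Cross-section at t=0.534: each vertex is (1-t)·p0[i] + t·p1[i].
  v1: (1-0.534)·(1.93,3.43) + 0.534·(4.18,3.98) = (3.1315,3.7237)
  v2: (1-0.534)·(-2.75,-0.37) + 0.534·(-7.98,-2.98) = (-5.5428,-1.7637)
  v3: (1-0.534)·(1.79,-2.66) + 0.534·(5.74,-8.92) = (3.8993,-6.0028)
Shoelace sum Σ(x_i·y_{i+1} − x_{i+1}·y_i):
  i=1: 3.1315·-1.7637 − -5.5428·3.7237 = +15.1166 (running +15.1166)
  i=2: -5.5428·-6.0028 − 3.8993·-1.7637 = +40.1500 (running +55.2667)
  i=3: 3.8993·3.7237 − 3.1315·-6.0028 = +33.3177 (running +88.5844)
Area = |Σ|/2 = |88.5844|/2 = 44.2922

Area at t=0.534: 44.2922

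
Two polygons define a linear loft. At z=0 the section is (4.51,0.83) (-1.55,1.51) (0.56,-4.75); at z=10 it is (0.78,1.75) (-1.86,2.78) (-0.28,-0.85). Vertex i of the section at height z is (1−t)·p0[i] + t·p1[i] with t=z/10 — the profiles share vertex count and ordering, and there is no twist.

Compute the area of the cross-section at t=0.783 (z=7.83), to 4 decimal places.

Cross-section at t=0.783: each vertex is (1-t)·p0[i] + t·p1[i].
  v1: (1-0.783)·(4.51,0.83) + 0.783·(0.78,1.75) = (1.5894,1.5504)
  v2: (1-0.783)·(-1.55,1.51) + 0.783·(-1.86,2.78) = (-1.7927,2.5044)
  v3: (1-0.783)·(0.56,-4.75) + 0.783·(-0.28,-0.85) = (-0.0977,-1.6963)
Shoelace sum Σ(x_i·y_{i+1} − x_{i+1}·y_i):
  i=1: 1.5894·2.5044 − -1.7927·1.5504 = +6.7599 (running +6.7599)
  i=2: -1.7927·-1.6963 − -0.0977·2.5044 = +3.2857 (running +10.0457)
  i=3: -0.0977·1.5504 − 1.5894·-1.6963 = +2.5446 (running +12.5903)
Area = |Σ|/2 = |12.5903|/2 = 6.2951

Area at t=0.783: 6.2951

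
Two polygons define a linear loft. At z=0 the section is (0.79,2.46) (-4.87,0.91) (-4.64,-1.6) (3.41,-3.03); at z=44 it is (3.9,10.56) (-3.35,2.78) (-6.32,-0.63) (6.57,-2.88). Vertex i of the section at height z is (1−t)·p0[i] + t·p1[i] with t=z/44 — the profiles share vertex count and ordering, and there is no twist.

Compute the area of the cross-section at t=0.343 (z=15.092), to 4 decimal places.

Cross-section at t=0.343: each vertex is (1-t)·p0[i] + t·p1[i].
  v1: (1-0.343)·(0.79,2.46) + 0.343·(3.9,10.56) = (1.8567,5.2383)
  v2: (1-0.343)·(-4.87,0.91) + 0.343·(-3.35,2.78) = (-4.3486,1.5514)
  v3: (1-0.343)·(-4.64,-1.6) + 0.343·(-6.32,-0.63) = (-5.2162,-1.2673)
  v4: (1-0.343)·(3.41,-3.03) + 0.343·(6.57,-2.88) = (4.4939,-2.9786)
Shoelace sum Σ(x_i·y_{i+1} − x_{i+1}·y_i):
  i=1: 1.8567·1.5514 − -4.3486·5.2383 = +25.6600 (running +25.6600)
  i=2: -4.3486·-1.2673 − -5.2162·1.5514 = +13.6035 (running +39.2635)
  i=3: -5.2162·-2.9786 − 4.4939·-1.2673 = +21.2319 (running +60.4954)
  i=4: 4.4939·5.2383 − 1.8567·-2.9786 = +29.0707 (running +89.5661)
Area = |Σ|/2 = |89.5661|/2 = 44.7830

Area at t=0.343: 44.7830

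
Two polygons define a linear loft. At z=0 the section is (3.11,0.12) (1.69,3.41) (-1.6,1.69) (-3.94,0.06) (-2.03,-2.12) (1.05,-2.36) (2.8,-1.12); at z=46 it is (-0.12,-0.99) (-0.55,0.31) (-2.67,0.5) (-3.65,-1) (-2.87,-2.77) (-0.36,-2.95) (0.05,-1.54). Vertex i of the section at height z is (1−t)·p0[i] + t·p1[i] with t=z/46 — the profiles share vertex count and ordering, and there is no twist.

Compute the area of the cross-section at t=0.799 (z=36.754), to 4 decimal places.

Area at t=0.799: 12.2706

Cross-section at t=0.799: each vertex is (1-t)·p0[i] + t·p1[i].
  v1: (1-0.799)·(3.11,0.12) + 0.799·(-0.12,-0.99) = (0.5292,-0.7669)
  v2: (1-0.799)·(1.69,3.41) + 0.799·(-0.55,0.31) = (-0.0998,0.9331)
  v3: (1-0.799)·(-1.6,1.69) + 0.799·(-2.67,0.5) = (-2.4549,0.7392)
  v4: (1-0.799)·(-3.94,0.06) + 0.799·(-3.65,-1) = (-3.7083,-0.7869)
  v5: (1-0.799)·(-2.03,-2.12) + 0.799·(-2.87,-2.77) = (-2.7012,-2.6394)
  v6: (1-0.799)·(1.05,-2.36) + 0.799·(-0.36,-2.95) = (-0.0766,-2.8314)
  v7: (1-0.799)·(2.8,-1.12) + 0.799·(0.05,-1.54) = (0.6027,-1.4556)
Shoelace sum Σ(x_i·y_{i+1} − x_{i+1}·y_i):
  i=1: 0.5292·0.9331 − -0.0998·-0.7669 = +0.4173 (running +0.4173)
  i=2: -0.0998·0.7392 − -2.4549·0.9331 = +2.2170 (running +2.6343)
  i=3: -2.4549·-0.7869 − -3.7083·0.7392 = +4.6730 (running +7.3073)
  i=4: -3.7083·-2.6394 − -2.7012·-0.7869 = +7.6618 (running +14.9691)
  i=5: -2.7012·-2.8314 − -0.0766·-2.6394 = +7.4459 (running +22.4151)
  i=6: -0.0766·-1.4556 − 0.6027·-2.8314 = +1.8181 (running +24.2332)
  i=7: 0.6027·-0.7669 − 0.5292·-1.4556 = +0.3081 (running +24.5413)
Area = |Σ|/2 = |24.5413|/2 = 12.2706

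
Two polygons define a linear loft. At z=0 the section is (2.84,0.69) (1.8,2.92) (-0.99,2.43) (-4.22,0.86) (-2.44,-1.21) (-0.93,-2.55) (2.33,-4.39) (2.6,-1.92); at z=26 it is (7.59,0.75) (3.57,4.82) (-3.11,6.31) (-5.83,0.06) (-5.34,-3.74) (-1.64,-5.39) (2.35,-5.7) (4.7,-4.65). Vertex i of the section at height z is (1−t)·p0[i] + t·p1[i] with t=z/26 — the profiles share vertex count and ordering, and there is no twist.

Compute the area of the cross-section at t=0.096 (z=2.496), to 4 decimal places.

Cross-section at t=0.096: each vertex is (1-t)·p0[i] + t·p1[i].
  v1: (1-0.096)·(2.84,0.69) + 0.096·(7.59,0.75) = (3.2960,0.6958)
  v2: (1-0.096)·(1.8,2.92) + 0.096·(3.57,4.82) = (1.9699,3.1024)
  v3: (1-0.096)·(-0.99,2.43) + 0.096·(-3.11,6.31) = (-1.1935,2.8025)
  v4: (1-0.096)·(-4.22,0.86) + 0.096·(-5.83,0.06) = (-4.3746,0.7832)
  v5: (1-0.096)·(-2.44,-1.21) + 0.096·(-5.34,-3.74) = (-2.7184,-1.4529)
  v6: (1-0.096)·(-0.93,-2.55) + 0.096·(-1.64,-5.39) = (-0.9982,-2.8226)
  v7: (1-0.096)·(2.33,-4.39) + 0.096·(2.35,-5.7) = (2.3319,-4.5158)
  v8: (1-0.096)·(2.6,-1.92) + 0.096·(4.7,-4.65) = (2.8016,-2.1821)
Shoelace sum Σ(x_i·y_{i+1} − x_{i+1}·y_i):
  i=1: 3.2960·3.1024 − 1.9699·0.6958 = +8.8549 (running +8.8549)
  i=2: 1.9699·2.8025 − -1.1935·3.1024 = +9.2234 (running +18.0784)
  i=3: -1.1935·0.7832 − -4.3746·2.8025 = +11.3249 (running +29.4032)
  i=4: -4.3746·-1.4529 − -2.7184·0.7832 = +8.4848 (running +37.8880)
  i=5: -2.7184·-2.8226 − -0.9982·-1.4529 = +6.2229 (running +44.1108)
  i=6: -0.9982·-4.5158 − 2.3319·-2.8226 = +11.0896 (running +55.2004)
  i=7: 2.3319·-2.1821 − 2.8016·-4.5158 = +7.5629 (running +62.7634)
  i=8: 2.8016·0.6958 − 3.2960·-2.1821 = +9.1414 (running +71.9047)
Area = |Σ|/2 = |71.9047|/2 = 35.9524

Area at t=0.096: 35.9524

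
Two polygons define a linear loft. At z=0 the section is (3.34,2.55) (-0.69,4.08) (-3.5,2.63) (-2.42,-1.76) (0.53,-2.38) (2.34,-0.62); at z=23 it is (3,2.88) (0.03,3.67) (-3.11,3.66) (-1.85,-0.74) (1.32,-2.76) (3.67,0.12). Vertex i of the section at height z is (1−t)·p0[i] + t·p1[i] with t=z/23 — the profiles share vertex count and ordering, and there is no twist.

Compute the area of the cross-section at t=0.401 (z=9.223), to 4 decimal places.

Area at t=0.401: 29.5582

Cross-section at t=0.401: each vertex is (1-t)·p0[i] + t·p1[i].
  v1: (1-0.401)·(3.34,2.55) + 0.401·(3,2.88) = (3.2037,2.6823)
  v2: (1-0.401)·(-0.69,4.08) + 0.401·(0.03,3.67) = (-0.4013,3.9156)
  v3: (1-0.401)·(-3.5,2.63) + 0.401·(-3.11,3.66) = (-3.3436,3.0430)
  v4: (1-0.401)·(-2.42,-1.76) + 0.401·(-1.85,-0.74) = (-2.1914,-1.3510)
  v5: (1-0.401)·(0.53,-2.38) + 0.401·(1.32,-2.76) = (0.8468,-2.5324)
  v6: (1-0.401)·(2.34,-0.62) + 0.401·(3.67,0.12) = (2.8733,-0.3233)
Shoelace sum Σ(x_i·y_{i+1} − x_{i+1}·y_i):
  i=1: 3.2037·3.9156 − -0.4013·2.6823 = +13.6206 (running +13.6206)
  i=2: -0.4013·3.0430 − -3.3436·3.9156 = +11.8711 (running +25.4917)
  i=3: -3.3436·-1.3510 − -2.1914·3.0430 = +11.1857 (running +36.6774)
  i=4: -2.1914·-2.5324 − 0.8468·-1.3510 = +6.6935 (running +43.3710)
  i=5: 0.8468·-0.3233 − 2.8733·-2.5324 = +7.0026 (running +50.3736)
  i=6: 2.8733·2.6823 − 3.2037·-0.3233 = +8.7428 (running +59.1164)
Area = |Σ|/2 = |59.1164|/2 = 29.5582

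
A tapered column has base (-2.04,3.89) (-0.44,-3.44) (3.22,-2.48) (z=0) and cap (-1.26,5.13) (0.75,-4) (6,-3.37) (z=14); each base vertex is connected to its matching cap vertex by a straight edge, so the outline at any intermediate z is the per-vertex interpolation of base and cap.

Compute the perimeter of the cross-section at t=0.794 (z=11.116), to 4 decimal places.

Perimeter at t=0.794: 24.5173

Cross-section at t=0.794: each vertex is (1-t)·p0[i] + t·p1[i].
  v1: (1-0.794)·(-2.04,3.89) + 0.794·(-1.26,5.13) = (-1.4207,4.8746)
  v2: (1-0.794)·(-0.44,-3.44) + 0.794·(0.75,-4) = (0.5049,-3.8846)
  v3: (1-0.794)·(3.22,-2.48) + 0.794·(6,-3.37) = (5.4273,-3.1867)
Perimeter = Σ |v_{i+1} − v_i|:
  edge 1→2: √(1.9255² + -8.7592²) = 8.9683 (running 8.9683)
  edge 2→3: √(4.9225² + 0.6980²) = 4.9717 (running 13.9400)
  edge 3→1: √(-6.8480² + 8.0612²) = 10.5773 (running 24.5173)
Perimeter = 24.5173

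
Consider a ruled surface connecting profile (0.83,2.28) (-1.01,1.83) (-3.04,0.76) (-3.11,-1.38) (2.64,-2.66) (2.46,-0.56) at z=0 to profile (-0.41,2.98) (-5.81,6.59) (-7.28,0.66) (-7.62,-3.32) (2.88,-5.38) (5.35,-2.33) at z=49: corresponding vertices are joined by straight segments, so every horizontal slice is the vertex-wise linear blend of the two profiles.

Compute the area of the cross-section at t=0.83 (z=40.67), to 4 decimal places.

Cross-section at t=0.83: each vertex is (1-t)·p0[i] + t·p1[i].
  v1: (1-0.83)·(0.83,2.28) + 0.83·(-0.41,2.98) = (-0.1992,2.8610)
  v2: (1-0.83)·(-1.01,1.83) + 0.83·(-5.81,6.59) = (-4.9940,5.7808)
  v3: (1-0.83)·(-3.04,0.76) + 0.83·(-7.28,0.66) = (-6.5592,0.6770)
  v4: (1-0.83)·(-3.11,-1.38) + 0.83·(-7.62,-3.32) = (-6.8533,-2.9902)
  v5: (1-0.83)·(2.64,-2.66) + 0.83·(2.88,-5.38) = (2.8392,-4.9176)
  v6: (1-0.83)·(2.46,-0.56) + 0.83·(5.35,-2.33) = (4.8587,-2.0291)
Shoelace sum Σ(x_i·y_{i+1} − x_{i+1}·y_i):
  i=1: -0.1992·5.7808 − -4.9940·2.8610 = +13.1363 (running +13.1363)
  i=2: -4.9940·0.6770 − -6.5592·5.7808 = +34.5365 (running +47.6728)
  i=3: -6.5592·-2.9902 − -6.8533·0.6770 = +24.2530 (running +71.9258)
  i=4: -6.8533·-4.9176 − 2.8392·-2.9902 = +42.1916 (running +114.1174)
  i=5: 2.8392·-2.0291 − 4.8587·-4.9176 = +18.1321 (running +132.2495)
  i=6: 4.8587·2.8610 − -0.1992·-2.0291 = +13.4965 (running +145.7460)
Area = |Σ|/2 = |145.7460|/2 = 72.8730

Area at t=0.83: 72.8730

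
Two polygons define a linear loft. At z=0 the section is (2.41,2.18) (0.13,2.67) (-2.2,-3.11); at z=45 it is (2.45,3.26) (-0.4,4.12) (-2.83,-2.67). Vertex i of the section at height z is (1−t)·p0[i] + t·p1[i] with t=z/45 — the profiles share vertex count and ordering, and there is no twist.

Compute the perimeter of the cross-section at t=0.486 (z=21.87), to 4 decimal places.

Perimeter at t=0.486: 16.8155

Cross-section at t=0.486: each vertex is (1-t)·p0[i] + t·p1[i].
  v1: (1-0.486)·(2.41,2.18) + 0.486·(2.45,3.26) = (2.4294,2.7049)
  v2: (1-0.486)·(0.13,2.67) + 0.486·(-0.4,4.12) = (-0.1276,3.3747)
  v3: (1-0.486)·(-2.2,-3.11) + 0.486·(-2.83,-2.67) = (-2.5062,-2.8962)
Perimeter = Σ |v_{i+1} − v_i|:
  edge 1→2: √(-2.5570² + 0.6698²) = 2.6433 (running 2.6433)
  edge 2→3: √(-2.3786² + -6.2709²) = 6.7068 (running 9.3501)
  edge 3→1: √(4.9356² + 5.6010²) = 7.4654 (running 16.8155)
Perimeter = 16.8155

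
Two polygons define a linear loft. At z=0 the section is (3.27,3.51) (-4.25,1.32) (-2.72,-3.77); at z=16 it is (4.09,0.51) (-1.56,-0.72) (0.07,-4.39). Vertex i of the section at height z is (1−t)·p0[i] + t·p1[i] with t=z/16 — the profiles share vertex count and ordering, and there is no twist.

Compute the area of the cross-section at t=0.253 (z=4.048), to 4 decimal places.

Cross-section at t=0.253: each vertex is (1-t)·p0[i] + t·p1[i].
  v1: (1-0.253)·(3.27,3.51) + 0.253·(4.09,0.51) = (3.4775,2.7510)
  v2: (1-0.253)·(-4.25,1.32) + 0.253·(-1.56,-0.72) = (-3.5694,0.8039)
  v3: (1-0.253)·(-2.72,-3.77) + 0.253·(0.07,-4.39) = (-2.0141,-3.9269)
Shoelace sum Σ(x_i·y_{i+1} − x_{i+1}·y_i):
  i=1: 3.4775·0.8039 − -3.5694·2.7510 = +12.6150 (running +12.6150)
  i=2: -3.5694·-3.9269 − -2.0141·0.8039 = +15.6358 (running +28.2507)
  i=3: -2.0141·2.7510 − 3.4775·-3.9269 = +8.1146 (running +36.3654)
Area = |Σ|/2 = |36.3654|/2 = 18.1827

Area at t=0.253: 18.1827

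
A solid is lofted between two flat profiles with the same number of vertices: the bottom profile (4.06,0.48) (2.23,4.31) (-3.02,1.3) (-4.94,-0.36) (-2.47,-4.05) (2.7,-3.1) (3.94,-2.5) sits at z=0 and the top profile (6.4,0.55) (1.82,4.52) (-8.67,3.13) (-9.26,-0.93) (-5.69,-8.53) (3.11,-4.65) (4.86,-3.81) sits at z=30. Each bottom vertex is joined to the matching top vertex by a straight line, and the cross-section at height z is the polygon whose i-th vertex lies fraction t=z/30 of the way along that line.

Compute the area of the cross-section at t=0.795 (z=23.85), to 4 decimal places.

Area at t=0.795: 115.5021

Cross-section at t=0.795: each vertex is (1-t)·p0[i] + t·p1[i].
  v1: (1-0.795)·(4.06,0.48) + 0.795·(6.4,0.55) = (5.9203,0.5357)
  v2: (1-0.795)·(2.23,4.31) + 0.795·(1.82,4.52) = (1.9041,4.4769)
  v3: (1-0.795)·(-3.02,1.3) + 0.795·(-8.67,3.13) = (-7.5118,2.7549)
  v4: (1-0.795)·(-4.94,-0.36) + 0.795·(-9.26,-0.93) = (-8.3744,-0.8132)
  v5: (1-0.795)·(-2.47,-4.05) + 0.795·(-5.69,-8.53) = (-5.0299,-7.6116)
  v6: (1-0.795)·(2.7,-3.1) + 0.795·(3.11,-4.65) = (3.0259,-4.3323)
  v7: (1-0.795)·(3.94,-2.5) + 0.795·(4.86,-3.81) = (4.6714,-3.5415)
Shoelace sum Σ(x_i·y_{i+1} − x_{i+1}·y_i):
  i=1: 5.9203·4.4769 − 1.9041·0.5357 = +25.4850 (running +25.4850)
  i=2: 1.9041·2.7549 − -7.5118·4.4769 = +38.8751 (running +64.3601)
  i=3: -7.5118·-0.8132 − -8.3744·2.7549 = +29.1784 (running +93.5385)
  i=4: -8.3744·-7.6116 − -5.0299·-0.8132 = +59.6525 (running +153.1910)
  i=5: -5.0299·-4.3323 − 3.0259·-7.6116 = +44.8231 (running +198.0141)
  i=6: 3.0259·-3.5415 − 4.6714·-4.3323 = +9.5214 (running +207.5355)
  i=7: 4.6714·0.5357 − 5.9203·-3.5415 = +23.4687 (running +231.0042)
Area = |Σ|/2 = |231.0042|/2 = 115.5021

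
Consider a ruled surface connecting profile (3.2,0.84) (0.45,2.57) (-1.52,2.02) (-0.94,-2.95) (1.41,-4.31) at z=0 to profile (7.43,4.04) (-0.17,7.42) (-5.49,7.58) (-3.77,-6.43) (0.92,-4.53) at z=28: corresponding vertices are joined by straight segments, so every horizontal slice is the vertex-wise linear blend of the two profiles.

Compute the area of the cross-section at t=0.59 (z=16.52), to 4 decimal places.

Area at t=0.59: 65.4137

Cross-section at t=0.59: each vertex is (1-t)·p0[i] + t·p1[i].
  v1: (1-0.59)·(3.2,0.84) + 0.59·(7.43,4.04) = (5.6957,2.7280)
  v2: (1-0.59)·(0.45,2.57) + 0.59·(-0.17,7.42) = (0.0842,5.4315)
  v3: (1-0.59)·(-1.52,2.02) + 0.59·(-5.49,7.58) = (-3.8623,5.3004)
  v4: (1-0.59)·(-0.94,-2.95) + 0.59·(-3.77,-6.43) = (-2.6097,-5.0032)
  v5: (1-0.59)·(1.41,-4.31) + 0.59·(0.92,-4.53) = (1.1209,-4.4398)
Shoelace sum Σ(x_i·y_{i+1} − x_{i+1}·y_i):
  i=1: 5.6957·5.4315 − 0.0842·2.7280 = +30.7065 (running +30.7065)
  i=2: 0.0842·5.3004 − -3.8623·5.4315 = +21.4244 (running +52.1309)
  i=3: -3.8623·-5.0032 − -2.6097·5.3004 = +33.1563 (running +85.2872)
  i=4: -2.6097·-4.4398 − 1.1209·-5.0032 = +17.1946 (running +102.4818)
  i=5: 1.1209·2.7280 − 5.6957·-4.4398 = +28.3456 (running +130.8274)
Area = |Σ|/2 = |130.8274|/2 = 65.4137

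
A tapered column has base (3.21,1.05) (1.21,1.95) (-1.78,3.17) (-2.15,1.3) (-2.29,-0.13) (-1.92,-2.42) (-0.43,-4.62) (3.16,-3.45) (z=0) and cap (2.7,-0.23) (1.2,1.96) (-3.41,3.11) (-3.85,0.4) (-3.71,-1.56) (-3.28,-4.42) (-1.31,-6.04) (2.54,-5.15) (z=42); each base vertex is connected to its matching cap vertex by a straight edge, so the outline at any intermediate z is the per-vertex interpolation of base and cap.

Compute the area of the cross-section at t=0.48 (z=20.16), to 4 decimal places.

Area at t=0.48: 38.7850

Cross-section at t=0.48: each vertex is (1-t)·p0[i] + t·p1[i].
  v1: (1-0.48)·(3.21,1.05) + 0.48·(2.7,-0.23) = (2.9652,0.4356)
  v2: (1-0.48)·(1.21,1.95) + 0.48·(1.2,1.96) = (1.2052,1.9548)
  v3: (1-0.48)·(-1.78,3.17) + 0.48·(-3.41,3.11) = (-2.5624,3.1412)
  v4: (1-0.48)·(-2.15,1.3) + 0.48·(-3.85,0.4) = (-2.9660,0.8680)
  v5: (1-0.48)·(-2.29,-0.13) + 0.48·(-3.71,-1.56) = (-2.9716,-0.8164)
  v6: (1-0.48)·(-1.92,-2.42) + 0.48·(-3.28,-4.42) = (-2.5728,-3.3800)
  v7: (1-0.48)·(-0.43,-4.62) + 0.48·(-1.31,-6.04) = (-0.8524,-5.3016)
  v8: (1-0.48)·(3.16,-3.45) + 0.48·(2.54,-5.15) = (2.8624,-4.2660)
Shoelace sum Σ(x_i·y_{i+1} − x_{i+1}·y_i):
  i=1: 2.9652·1.9548 − 1.2052·0.4356 = +5.2714 (running +5.2714)
  i=2: 1.2052·3.1412 − -2.5624·1.9548 = +8.7948 (running +14.0661)
  i=3: -2.5624·0.8680 − -2.9660·3.1412 = +7.0926 (running +21.1588)
  i=4: -2.9660·-0.8164 − -2.9716·0.8680 = +5.0008 (running +26.1596)
  i=5: -2.9716·-3.3800 − -2.5728·-0.8164 = +7.9436 (running +34.1031)
  i=6: -2.5728·-5.3016 − -0.8524·-3.3800 = +10.7588 (running +44.8620)
  i=7: -0.8524·-4.2660 − 2.8624·-5.3016 = +18.8116 (running +63.6736)
  i=8: 2.8624·0.4356 − 2.9652·-4.2660 = +13.8964 (running +77.5700)
Area = |Σ|/2 = |77.5700|/2 = 38.7850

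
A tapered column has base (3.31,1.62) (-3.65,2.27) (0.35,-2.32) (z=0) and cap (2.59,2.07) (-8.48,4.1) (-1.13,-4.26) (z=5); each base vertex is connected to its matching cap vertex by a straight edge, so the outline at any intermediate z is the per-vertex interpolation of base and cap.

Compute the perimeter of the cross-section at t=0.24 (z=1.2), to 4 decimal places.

Perimeter at t=0.24: 20.8052

Cross-section at t=0.24: each vertex is (1-t)·p0[i] + t·p1[i].
  v1: (1-0.24)·(3.31,1.62) + 0.24·(2.59,2.07) = (3.1372,1.7280)
  v2: (1-0.24)·(-3.65,2.27) + 0.24·(-8.48,4.1) = (-4.8092,2.7092)
  v3: (1-0.24)·(0.35,-2.32) + 0.24·(-1.13,-4.26) = (-0.0052,-2.7856)
Perimeter = Σ |v_{i+1} − v_i|:
  edge 1→2: √(-7.9464² + 0.9812²) = 8.0067 (running 8.0067)
  edge 2→3: √(4.8040² + -5.4948²) = 7.2987 (running 15.3055)
  edge 3→1: √(3.1424² + 4.5136²) = 5.4998 (running 20.8052)
Perimeter = 20.8052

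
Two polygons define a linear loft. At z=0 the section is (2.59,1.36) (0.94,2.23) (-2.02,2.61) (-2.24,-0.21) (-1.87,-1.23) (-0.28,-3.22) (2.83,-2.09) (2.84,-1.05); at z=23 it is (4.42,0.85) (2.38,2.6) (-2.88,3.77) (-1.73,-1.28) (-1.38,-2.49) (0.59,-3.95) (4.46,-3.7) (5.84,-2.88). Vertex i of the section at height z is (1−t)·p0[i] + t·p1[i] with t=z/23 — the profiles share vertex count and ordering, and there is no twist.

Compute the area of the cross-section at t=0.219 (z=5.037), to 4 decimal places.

Cross-section at t=0.219: each vertex is (1-t)·p0[i] + t·p1[i].
  v1: (1-0.219)·(2.59,1.36) + 0.219·(4.42,0.85) = (2.9908,1.2483)
  v2: (1-0.219)·(0.94,2.23) + 0.219·(2.38,2.6) = (1.2554,2.3110)
  v3: (1-0.219)·(-2.02,2.61) + 0.219·(-2.88,3.77) = (-2.2083,2.8640)
  v4: (1-0.219)·(-2.24,-0.21) + 0.219·(-1.73,-1.28) = (-2.1283,-0.4443)
  v5: (1-0.219)·(-1.87,-1.23) + 0.219·(-1.38,-2.49) = (-1.7627,-1.5059)
  v6: (1-0.219)·(-0.28,-3.22) + 0.219·(0.59,-3.95) = (-0.0895,-3.3799)
  v7: (1-0.219)·(2.83,-2.09) + 0.219·(4.46,-3.7) = (3.1870,-2.4426)
  v8: (1-0.219)·(2.84,-1.05) + 0.219·(5.84,-2.88) = (3.4970,-1.4508)
Shoelace sum Σ(x_i·y_{i+1} − x_{i+1}·y_i):
  i=1: 2.9908·2.3110 − 1.2554·1.2483 = +5.3447 (running +5.3447)
  i=2: 1.2554·2.8640 − -2.2083·2.3110 = +8.6989 (running +14.0436)
  i=3: -2.2083·-0.4443 − -2.1283·2.8640 = +7.0768 (running +21.1204)
  i=4: -2.1283·-1.5059 − -1.7627·-0.4443 = +2.4219 (running +23.5423)
  i=5: -1.7627·-3.3799 − -0.0895·-1.5059 = +5.8229 (running +29.3652)
  i=6: -0.0895·-2.4426 − 3.1870·-3.3799 = +10.9901 (running +40.3553)
  i=7: 3.1870·-1.4508 − 3.4970·-2.4426 = +3.9182 (running +44.2735)
  i=8: 3.4970·1.2483 − 2.9908·-1.4508 = +8.7043 (running +52.9778)
Area = |Σ|/2 = |52.9778|/2 = 26.4889

Area at t=0.219: 26.4889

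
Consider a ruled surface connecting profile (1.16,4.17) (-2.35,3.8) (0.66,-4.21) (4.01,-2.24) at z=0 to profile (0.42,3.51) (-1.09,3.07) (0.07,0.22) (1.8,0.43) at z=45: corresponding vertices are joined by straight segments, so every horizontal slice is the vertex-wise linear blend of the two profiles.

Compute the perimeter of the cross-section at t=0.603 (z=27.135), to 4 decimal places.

Cross-section at t=0.603: each vertex is (1-t)·p0[i] + t·p1[i].
  v1: (1-0.603)·(1.16,4.17) + 0.603·(0.42,3.51) = (0.7138,3.7720)
  v2: (1-0.603)·(-2.35,3.8) + 0.603·(-1.09,3.07) = (-1.5902,3.3598)
  v3: (1-0.603)·(0.66,-4.21) + 0.603·(0.07,0.22) = (0.3042,-1.5387)
  v4: (1-0.603)·(4.01,-2.24) + 0.603·(1.8,0.43) = (2.6774,-0.6300)
Perimeter = Σ |v_{i+1} − v_i|:
  edge 1→2: √(-2.3040² + -0.4122²) = 2.3406 (running 2.3406)
  edge 2→3: √(1.8944² + -4.8985²) = 5.2521 (running 7.5927)
  edge 3→4: √(2.3731² + 0.9087²) = 2.5412 (running 10.1338)
  edge 4→1: √(-1.9636² + 4.4020²) = 4.8201 (running 14.9539)
Perimeter = 14.9539

Perimeter at t=0.603: 14.9539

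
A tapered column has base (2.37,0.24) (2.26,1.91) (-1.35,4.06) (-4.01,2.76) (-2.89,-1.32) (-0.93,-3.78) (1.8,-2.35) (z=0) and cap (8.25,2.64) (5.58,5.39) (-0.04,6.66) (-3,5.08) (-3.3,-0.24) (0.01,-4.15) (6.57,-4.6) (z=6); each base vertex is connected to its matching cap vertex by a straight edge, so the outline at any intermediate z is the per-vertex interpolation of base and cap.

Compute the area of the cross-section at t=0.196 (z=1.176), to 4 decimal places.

Area at t=0.196: 42.9425

Cross-section at t=0.196: each vertex is (1-t)·p0[i] + t·p1[i].
  v1: (1-0.196)·(2.37,0.24) + 0.196·(8.25,2.64) = (3.5225,0.7104)
  v2: (1-0.196)·(2.26,1.91) + 0.196·(5.58,5.39) = (2.9107,2.5921)
  v3: (1-0.196)·(-1.35,4.06) + 0.196·(-0.04,6.66) = (-1.0932,4.5696)
  v4: (1-0.196)·(-4.01,2.76) + 0.196·(-3,5.08) = (-3.8120,3.2147)
  v5: (1-0.196)·(-2.89,-1.32) + 0.196·(-3.3,-0.24) = (-2.9704,-1.1083)
  v6: (1-0.196)·(-0.93,-3.78) + 0.196·(0.01,-4.15) = (-0.7458,-3.8525)
  v7: (1-0.196)·(1.8,-2.35) + 0.196·(6.57,-4.6) = (2.7349,-2.7910)
Shoelace sum Σ(x_i·y_{i+1} − x_{i+1}·y_i):
  i=1: 3.5225·2.5921 − 2.9107·0.7104 = +7.0628 (running +7.0628)
  i=2: 2.9107·4.5696 − -1.0932·2.5921 = +16.1346 (running +23.1974)
  i=3: -1.0932·3.2147 − -3.8120·4.5696 = +13.9050 (running +37.1024)
  i=4: -3.8120·-1.1083 − -2.9704·3.2147 = +13.7738 (running +50.8762)
  i=5: -2.9704·-3.8525 − -0.7458·-1.1083 = +10.6168 (running +61.4931)
  i=6: -0.7458·-2.7910 − 2.7349·-3.8525 = +12.6178 (running +74.1108)
  i=7: 2.7349·0.7104 − 3.5225·-2.7910 = +11.7741 (running +85.8849)
Area = |Σ|/2 = |85.8849|/2 = 42.9425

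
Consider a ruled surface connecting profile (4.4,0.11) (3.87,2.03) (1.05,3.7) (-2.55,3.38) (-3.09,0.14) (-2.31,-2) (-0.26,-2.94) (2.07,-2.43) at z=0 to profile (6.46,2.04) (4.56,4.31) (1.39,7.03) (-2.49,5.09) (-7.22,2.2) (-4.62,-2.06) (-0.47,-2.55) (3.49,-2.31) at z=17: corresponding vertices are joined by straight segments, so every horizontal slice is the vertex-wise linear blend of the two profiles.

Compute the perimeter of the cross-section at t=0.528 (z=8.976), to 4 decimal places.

Cross-section at t=0.528: each vertex is (1-t)·p0[i] + t·p1[i].
  v1: (1-0.528)·(4.4,0.11) + 0.528·(6.46,2.04) = (5.4877,1.1290)
  v2: (1-0.528)·(3.87,2.03) + 0.528·(4.56,4.31) = (4.2343,3.2338)
  v3: (1-0.528)·(1.05,3.7) + 0.528·(1.39,7.03) = (1.2295,5.4582)
  v4: (1-0.528)·(-2.55,3.38) + 0.528·(-2.49,5.09) = (-2.5183,4.2829)
  v5: (1-0.528)·(-3.09,0.14) + 0.528·(-7.22,2.2) = (-5.2706,1.2277)
  v6: (1-0.528)·(-2.31,-2) + 0.528·(-4.62,-2.06) = (-3.5297,-2.0317)
  v7: (1-0.528)·(-0.26,-2.94) + 0.528·(-0.47,-2.55) = (-0.3709,-2.7341)
  v8: (1-0.528)·(2.07,-2.43) + 0.528·(3.49,-2.31) = (2.8198,-2.3666)
Perimeter = Σ |v_{i+1} − v_i|:
  edge 1→2: √(-1.2534² + 2.1048²) = 2.4497 (running 2.4497)
  edge 2→3: √(-3.0048² + 2.2244²) = 3.7386 (running 6.1883)
  edge 3→4: √(-3.7478² + -1.1754²) = 3.9278 (running 10.1161)
  edge 4→5: √(-2.7523² + -3.0552²) = 4.1121 (running 14.2282)
  edge 5→6: √(1.7410² + -3.2594²) = 3.6952 (running 17.9234)
  edge 6→7: √(3.1588² + -0.7024²) = 3.2360 (running 21.1593)
  edge 7→8: √(3.1906² + 0.3674²) = 3.2117 (running 24.3711)
  edge 8→1: √(2.6679² + 3.4957²) = 4.3975 (running 28.7685)
Perimeter = 28.7685

Perimeter at t=0.528: 28.7685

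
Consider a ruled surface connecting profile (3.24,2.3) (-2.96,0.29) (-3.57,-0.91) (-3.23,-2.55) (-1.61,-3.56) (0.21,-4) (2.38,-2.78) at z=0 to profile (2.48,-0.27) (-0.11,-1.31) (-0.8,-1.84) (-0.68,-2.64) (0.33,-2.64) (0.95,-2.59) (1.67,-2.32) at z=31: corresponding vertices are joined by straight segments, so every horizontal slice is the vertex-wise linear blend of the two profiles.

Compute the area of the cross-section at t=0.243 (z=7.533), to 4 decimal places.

Cross-section at t=0.243: each vertex is (1-t)·p0[i] + t·p1[i].
  v1: (1-0.243)·(3.24,2.3) + 0.243·(2.48,-0.27) = (3.0553,1.6755)
  v2: (1-0.243)·(-2.96,0.29) + 0.243·(-0.11,-1.31) = (-2.2675,-0.0988)
  v3: (1-0.243)·(-3.57,-0.91) + 0.243·(-0.8,-1.84) = (-2.8969,-1.1360)
  v4: (1-0.243)·(-3.23,-2.55) + 0.243·(-0.68,-2.64) = (-2.6103,-2.5719)
  v5: (1-0.243)·(-1.61,-3.56) + 0.243·(0.33,-2.64) = (-1.1386,-3.3364)
  v6: (1-0.243)·(0.21,-4) + 0.243·(0.95,-2.59) = (0.3898,-3.6574)
  v7: (1-0.243)·(2.38,-2.78) + 0.243·(1.67,-2.32) = (2.2075,-2.6682)
Shoelace sum Σ(x_i·y_{i+1} − x_{i+1}·y_i):
  i=1: 3.0553·-0.0988 − -2.2675·1.6755 = +3.4972 (running +3.4972)
  i=2: -2.2675·-1.1360 − -2.8969·-0.0988 = +2.2896 (running +5.7868)
  i=3: -2.8969·-2.5719 − -2.6103·-1.1360 = +4.4851 (running +10.2719)
  i=4: -2.6103·-3.3364 − -1.1386·-2.5719 = +5.7810 (running +16.0529)
  i=5: -1.1386·-3.6574 − 0.3898·-3.3364 = +5.4648 (running +21.5177)
  i=6: 0.3898·-2.6682 − 2.2075·-3.6574 = +7.0334 (running +28.5511)
  i=7: 2.2075·1.6755 − 3.0553·-2.6682 = +11.8509 (running +40.4020)
Area = |Σ|/2 = |40.4020|/2 = 20.2010

Area at t=0.243: 20.2010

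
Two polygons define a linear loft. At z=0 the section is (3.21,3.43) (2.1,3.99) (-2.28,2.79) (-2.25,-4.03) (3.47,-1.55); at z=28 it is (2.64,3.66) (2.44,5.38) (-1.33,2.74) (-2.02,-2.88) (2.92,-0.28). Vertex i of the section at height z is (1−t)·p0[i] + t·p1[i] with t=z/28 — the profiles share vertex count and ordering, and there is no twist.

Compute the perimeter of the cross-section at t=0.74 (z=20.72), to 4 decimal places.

Perimeter at t=0.74: 21.9404

Cross-section at t=0.74: each vertex is (1-t)·p0[i] + t·p1[i].
  v1: (1-0.74)·(3.21,3.43) + 0.74·(2.64,3.66) = (2.7882,3.6002)
  v2: (1-0.74)·(2.1,3.99) + 0.74·(2.44,5.38) = (2.3516,5.0186)
  v3: (1-0.74)·(-2.28,2.79) + 0.74·(-1.33,2.74) = (-1.5770,2.7530)
  v4: (1-0.74)·(-2.25,-4.03) + 0.74·(-2.02,-2.88) = (-2.0798,-3.1790)
  v5: (1-0.74)·(3.47,-1.55) + 0.74·(2.92,-0.28) = (3.0630,-0.6102)
Perimeter = Σ |v_{i+1} − v_i|:
  edge 1→2: √(-0.4366² + 1.4184²) = 1.4841 (running 1.4841)
  edge 2→3: √(-3.9286² + -2.2656²) = 4.5351 (running 6.0191)
  edge 3→4: √(-0.5028² + -5.9320²) = 5.9533 (running 11.9724)
  edge 4→5: √(5.1428² + 2.5688²) = 5.7487 (running 17.7211)
  edge 5→1: √(-0.2748² + 4.2104²) = 4.2194 (running 21.9404)
Perimeter = 21.9404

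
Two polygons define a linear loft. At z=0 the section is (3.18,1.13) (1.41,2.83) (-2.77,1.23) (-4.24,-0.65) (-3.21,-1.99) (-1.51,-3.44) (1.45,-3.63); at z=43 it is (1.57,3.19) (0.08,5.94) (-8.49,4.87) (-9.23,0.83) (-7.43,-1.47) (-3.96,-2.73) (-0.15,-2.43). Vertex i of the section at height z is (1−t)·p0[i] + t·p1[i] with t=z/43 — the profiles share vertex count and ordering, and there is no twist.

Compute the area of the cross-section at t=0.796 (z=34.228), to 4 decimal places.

Area at t=0.796: 62.3012

Cross-section at t=0.796: each vertex is (1-t)·p0[i] + t·p1[i].
  v1: (1-0.796)·(3.18,1.13) + 0.796·(1.57,3.19) = (1.8984,2.7698)
  v2: (1-0.796)·(1.41,2.83) + 0.796·(0.08,5.94) = (0.3513,5.3056)
  v3: (1-0.796)·(-2.77,1.23) + 0.796·(-8.49,4.87) = (-7.3231,4.1274)
  v4: (1-0.796)·(-4.24,-0.65) + 0.796·(-9.23,0.83) = (-8.2120,0.5281)
  v5: (1-0.796)·(-3.21,-1.99) + 0.796·(-7.43,-1.47) = (-6.5691,-1.5761)
  v6: (1-0.796)·(-1.51,-3.44) + 0.796·(-3.96,-2.73) = (-3.4602,-2.8748)
  v7: (1-0.796)·(1.45,-3.63) + 0.796·(-0.15,-2.43) = (0.1764,-2.6748)
Shoelace sum Σ(x_i·y_{i+1} − x_{i+1}·y_i):
  i=1: 1.8984·5.3056 − 0.3513·2.7698 = +9.0992 (running +9.0992)
  i=2: 0.3513·4.1274 − -7.3231·5.3056 = +40.3033 (running +49.4025)
  i=3: -7.3231·0.5281 − -8.2120·4.1274 = +30.0275 (running +79.4300)
  i=4: -8.2120·-1.5761 − -6.5691·0.5281 = +16.4119 (running +95.8419)
  i=5: -6.5691·-2.8748 − -3.4602·-1.5761 = +13.4316 (running +109.2735)
  i=6: -3.4602·-2.6748 − 0.1764·-2.8748 = +9.7625 (running +119.0360)
  i=7: 0.1764·2.7698 − 1.8984·-2.6748 = +5.5665 (running +124.6025)
Area = |Σ|/2 = |124.6025|/2 = 62.3012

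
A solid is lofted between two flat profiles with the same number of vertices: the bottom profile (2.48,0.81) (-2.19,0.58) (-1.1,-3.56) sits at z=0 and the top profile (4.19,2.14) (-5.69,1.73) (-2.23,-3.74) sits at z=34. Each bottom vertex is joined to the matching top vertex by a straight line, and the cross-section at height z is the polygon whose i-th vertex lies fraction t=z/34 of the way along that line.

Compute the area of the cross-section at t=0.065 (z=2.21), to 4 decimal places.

Cross-section at t=0.065: each vertex is (1-t)·p0[i] + t·p1[i].
  v1: (1-0.065)·(2.48,0.81) + 0.065·(4.19,2.14) = (2.5911,0.8965)
  v2: (1-0.065)·(-2.19,0.58) + 0.065·(-5.69,1.73) = (-2.4175,0.6548)
  v3: (1-0.065)·(-1.1,-3.56) + 0.065·(-2.23,-3.74) = (-1.1735,-3.5717)
Shoelace sum Σ(x_i·y_{i+1} − x_{i+1}·y_i):
  i=1: 2.5911·0.6548 − -2.4175·0.8965 = +3.8637 (running +3.8637)
  i=2: -2.4175·-3.5717 − -1.1735·0.6548 = +9.4029 (running +13.2666)
  i=3: -1.1735·0.8965 − 2.5911·-3.5717 = +8.2029 (running +21.4695)
Area = |Σ|/2 = |21.4695|/2 = 10.7347

Area at t=0.065: 10.7347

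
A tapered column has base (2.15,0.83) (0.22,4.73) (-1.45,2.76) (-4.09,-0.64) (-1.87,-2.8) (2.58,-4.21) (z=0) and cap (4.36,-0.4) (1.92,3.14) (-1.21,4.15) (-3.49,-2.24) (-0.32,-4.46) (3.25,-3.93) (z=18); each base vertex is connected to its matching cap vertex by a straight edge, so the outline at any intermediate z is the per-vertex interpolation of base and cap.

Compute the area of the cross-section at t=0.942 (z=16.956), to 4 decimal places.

Area at t=0.942: 44.1960

Cross-section at t=0.942: each vertex is (1-t)·p0[i] + t·p1[i].
  v1: (1-0.942)·(2.15,0.83) + 0.942·(4.36,-0.4) = (4.2318,-0.3287)
  v2: (1-0.942)·(0.22,4.73) + 0.942·(1.92,3.14) = (1.8214,3.2322)
  v3: (1-0.942)·(-1.45,2.76) + 0.942·(-1.21,4.15) = (-1.2239,4.0694)
  v4: (1-0.942)·(-4.09,-0.64) + 0.942·(-3.49,-2.24) = (-3.5248,-2.1472)
  v5: (1-0.942)·(-1.87,-2.8) + 0.942·(-0.32,-4.46) = (-0.4099,-4.3637)
  v6: (1-0.942)·(2.58,-4.21) + 0.942·(3.25,-3.93) = (3.2111,-3.9462)
Shoelace sum Σ(x_i·y_{i+1} − x_{i+1}·y_i):
  i=1: 4.2318·3.2322 − 1.8214·-0.3287 = +14.2768 (running +14.2768)
  i=2: 1.8214·4.0694 − -1.2239·3.2322 = +11.3679 (running +25.6447)
  i=3: -1.2239·-2.1472 − -3.5248·4.0694 = +16.9718 (running +42.6165)
  i=4: -3.5248·-4.3637 − -0.4099·-2.1472 = +14.5011 (running +57.1176)
  i=5: -0.4099·-3.9462 − 3.2111·-4.3637 = +15.6301 (running +72.7477)
  i=6: 3.2111·-0.3287 − 4.2318·-3.9462 = +15.6444 (running +88.3921)
Area = |Σ|/2 = |88.3921|/2 = 44.1960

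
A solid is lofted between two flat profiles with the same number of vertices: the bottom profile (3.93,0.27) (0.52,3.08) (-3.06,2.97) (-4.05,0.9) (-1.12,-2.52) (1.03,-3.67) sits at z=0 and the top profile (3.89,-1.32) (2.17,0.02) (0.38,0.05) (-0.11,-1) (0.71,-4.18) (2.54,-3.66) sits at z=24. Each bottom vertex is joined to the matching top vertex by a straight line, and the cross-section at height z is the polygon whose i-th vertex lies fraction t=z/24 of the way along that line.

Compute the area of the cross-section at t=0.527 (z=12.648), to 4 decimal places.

Area at t=0.527: 20.0178

Cross-section at t=0.527: each vertex is (1-t)·p0[i] + t·p1[i].
  v1: (1-0.527)·(3.93,0.27) + 0.527·(3.89,-1.32) = (3.9089,-0.5679)
  v2: (1-0.527)·(0.52,3.08) + 0.527·(2.17,0.02) = (1.3896,1.4674)
  v3: (1-0.527)·(-3.06,2.97) + 0.527·(0.38,0.05) = (-1.2471,1.4312)
  v4: (1-0.527)·(-4.05,0.9) + 0.527·(-0.11,-1) = (-1.9736,-0.1013)
  v5: (1-0.527)·(-1.12,-2.52) + 0.527·(0.71,-4.18) = (-0.1556,-3.3948)
  v6: (1-0.527)·(1.03,-3.67) + 0.527·(2.54,-3.66) = (1.8258,-3.6647)
Shoelace sum Σ(x_i·y_{i+1} − x_{i+1}·y_i):
  i=1: 3.9089·1.4674 − 1.3896·-0.5679 = +6.5250 (running +6.5250)
  i=2: 1.3896·1.4312 − -1.2471·1.4674 = +3.8187 (running +10.3437)
  i=3: -1.2471·-0.1013 − -1.9736·1.4312 = +2.9509 (running +13.2946)
  i=4: -1.9736·-3.3948 − -0.1556·-0.1013 = +6.6843 (running +19.9789)
  i=5: -0.1556·-3.6647 − 1.8258·-3.3948 = +6.7684 (running +26.7473)
  i=6: 1.8258·-0.5679 − 3.9089·-3.6647 = +13.2882 (running +40.0355)
Area = |Σ|/2 = |40.0355|/2 = 20.0178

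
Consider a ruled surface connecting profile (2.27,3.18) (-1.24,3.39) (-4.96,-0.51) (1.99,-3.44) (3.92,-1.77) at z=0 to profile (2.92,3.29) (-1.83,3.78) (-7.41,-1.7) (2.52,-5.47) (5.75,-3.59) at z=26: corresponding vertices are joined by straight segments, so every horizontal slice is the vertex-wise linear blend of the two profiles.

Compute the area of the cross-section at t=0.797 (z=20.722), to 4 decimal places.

Area at t=0.797: 64.2271

Cross-section at t=0.797: each vertex is (1-t)·p0[i] + t·p1[i].
  v1: (1-0.797)·(2.27,3.18) + 0.797·(2.92,3.29) = (2.7881,3.2677)
  v2: (1-0.797)·(-1.24,3.39) + 0.797·(-1.83,3.78) = (-1.7102,3.7008)
  v3: (1-0.797)·(-4.96,-0.51) + 0.797·(-7.41,-1.7) = (-6.9127,-1.4584)
  v4: (1-0.797)·(1.99,-3.44) + 0.797·(2.52,-5.47) = (2.4124,-5.0579)
  v5: (1-0.797)·(3.92,-1.77) + 0.797·(5.75,-3.59) = (5.3785,-3.2205)
Shoelace sum Σ(x_i·y_{i+1} − x_{i+1}·y_i):
  i=1: 2.7881·3.7008 − -1.7102·3.2677 = +15.9066 (running +15.9066)
  i=2: -1.7102·-1.4584 − -6.9127·3.7008 = +28.0768 (running +43.9834)
  i=3: -6.9127·-5.0579 − 2.4124·-1.4584 = +38.4819 (running +82.4653)
  i=4: 2.4124·-3.2205 − 5.3785·-5.0579 = +19.4348 (running +101.9000)
  i=5: 5.3785·3.2677 − 2.7881·-3.2205 = +26.5542 (running +128.4542)
Area = |Σ|/2 = |128.4542|/2 = 64.2271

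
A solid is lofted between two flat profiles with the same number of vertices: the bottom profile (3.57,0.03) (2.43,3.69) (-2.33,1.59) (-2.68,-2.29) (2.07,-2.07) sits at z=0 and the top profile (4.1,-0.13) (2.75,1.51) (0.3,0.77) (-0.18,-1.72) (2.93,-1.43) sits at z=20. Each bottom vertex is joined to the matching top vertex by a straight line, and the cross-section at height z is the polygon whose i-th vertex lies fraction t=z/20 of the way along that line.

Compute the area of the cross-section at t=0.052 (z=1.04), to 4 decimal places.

Cross-section at t=0.052: each vertex is (1-t)·p0[i] + t·p1[i].
  v1: (1-0.052)·(3.57,0.03) + 0.052·(4.1,-0.13) = (3.5976,0.0217)
  v2: (1-0.052)·(2.43,3.69) + 0.052·(2.75,1.51) = (2.4466,3.5766)
  v3: (1-0.052)·(-2.33,1.59) + 0.052·(0.3,0.77) = (-2.1932,1.5474)
  v4: (1-0.052)·(-2.68,-2.29) + 0.052·(-0.18,-1.72) = (-2.5500,-2.2604)
  v5: (1-0.052)·(2.07,-2.07) + 0.052·(2.93,-1.43) = (2.1147,-2.0367)
Shoelace sum Σ(x_i·y_{i+1} − x_{i+1}·y_i):
  i=1: 3.5976·3.5766 − 2.4466·0.0217 = +12.8141 (running +12.8141)
  i=2: 2.4466·1.5474 − -2.1932·3.5766 = +11.6303 (running +24.4444)
  i=3: -2.1932·-2.2604 − -2.5500·1.5474 = +8.9033 (running +33.3477)
  i=4: -2.5500·-2.0367 − 2.1147·-2.2604 = +9.9737 (running +43.3213)
  i=5: 2.1147·0.0217 − 3.5976·-2.0367 = +7.3731 (running +50.6944)
Area = |Σ|/2 = |50.6944|/2 = 25.3472

Area at t=0.052: 25.3472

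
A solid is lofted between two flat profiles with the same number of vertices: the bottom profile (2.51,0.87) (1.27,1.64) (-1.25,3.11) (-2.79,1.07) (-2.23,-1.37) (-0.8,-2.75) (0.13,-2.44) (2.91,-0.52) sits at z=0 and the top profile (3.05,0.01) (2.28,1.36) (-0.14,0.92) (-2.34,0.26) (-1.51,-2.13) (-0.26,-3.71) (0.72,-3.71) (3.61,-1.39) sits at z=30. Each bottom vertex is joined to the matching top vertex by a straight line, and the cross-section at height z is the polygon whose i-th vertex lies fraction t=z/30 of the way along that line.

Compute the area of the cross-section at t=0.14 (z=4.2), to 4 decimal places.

Area at t=0.14: 20.3422

Cross-section at t=0.14: each vertex is (1-t)·p0[i] + t·p1[i].
  v1: (1-0.14)·(2.51,0.87) + 0.14·(3.05,0.01) = (2.5856,0.7496)
  v2: (1-0.14)·(1.27,1.64) + 0.14·(2.28,1.36) = (1.4114,1.6008)
  v3: (1-0.14)·(-1.25,3.11) + 0.14·(-0.14,0.92) = (-1.0946,2.8034)
  v4: (1-0.14)·(-2.79,1.07) + 0.14·(-2.34,0.26) = (-2.7270,0.9566)
  v5: (1-0.14)·(-2.23,-1.37) + 0.14·(-1.51,-2.13) = (-2.1292,-1.4764)
  v6: (1-0.14)·(-0.8,-2.75) + 0.14·(-0.26,-3.71) = (-0.7244,-2.8844)
  v7: (1-0.14)·(0.13,-2.44) + 0.14·(0.72,-3.71) = (0.2126,-2.6178)
  v8: (1-0.14)·(2.91,-0.52) + 0.14·(3.61,-1.39) = (3.0080,-0.6418)
Shoelace sum Σ(x_i·y_{i+1} − x_{i+1}·y_i):
  i=1: 2.5856·1.6008 − 1.4114·0.7496 = +3.0810 (running +3.0810)
  i=2: 1.4114·2.8034 − -1.0946·1.6008 = +5.7090 (running +8.7900)
  i=3: -1.0946·0.9566 − -2.7270·2.8034 = +6.5978 (running +15.3878)
  i=4: -2.7270·-1.4764 − -2.1292·0.9566 = +6.0629 (running +21.4507)
  i=5: -2.1292·-2.8844 − -0.7244·-1.4764 = +5.0720 (running +26.5227)
  i=6: -0.7244·-2.6178 − 0.2126·-2.8844 = +2.5096 (running +29.0322)
  i=7: 0.2126·-0.6418 − 3.0080·-2.6178 = +7.7379 (running +36.7701)
  i=8: 3.0080·0.7496 − 2.5856·-0.6418 = +3.9142 (running +40.6844)
Area = |Σ|/2 = |40.6844|/2 = 20.3422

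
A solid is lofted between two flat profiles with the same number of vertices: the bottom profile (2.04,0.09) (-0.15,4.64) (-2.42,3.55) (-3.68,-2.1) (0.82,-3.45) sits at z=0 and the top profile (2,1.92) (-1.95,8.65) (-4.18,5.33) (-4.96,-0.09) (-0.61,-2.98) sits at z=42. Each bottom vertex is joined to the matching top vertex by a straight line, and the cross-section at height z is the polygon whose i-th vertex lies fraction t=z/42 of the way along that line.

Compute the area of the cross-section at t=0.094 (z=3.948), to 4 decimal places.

Area at t=0.094: 31.2599

Cross-section at t=0.094: each vertex is (1-t)·p0[i] + t·p1[i].
  v1: (1-0.094)·(2.04,0.09) + 0.094·(2,1.92) = (2.0362,0.2620)
  v2: (1-0.094)·(-0.15,4.64) + 0.094·(-1.95,8.65) = (-0.3192,5.0169)
  v3: (1-0.094)·(-2.42,3.55) + 0.094·(-4.18,5.33) = (-2.5854,3.7173)
  v4: (1-0.094)·(-3.68,-2.1) + 0.094·(-4.96,-0.09) = (-3.8003,-1.9111)
  v5: (1-0.094)·(0.82,-3.45) + 0.094·(-0.61,-2.98) = (0.6856,-3.4058)
Shoelace sum Σ(x_i·y_{i+1} − x_{i+1}·y_i):
  i=1: 2.0362·5.0169 − -0.3192·0.2620 = +10.2993 (running +10.2993)
  i=2: -0.3192·3.7173 − -2.5854·5.0169 = +11.7844 (running +22.0838)
  i=3: -2.5854·-1.9111 − -3.8003·3.7173 = +19.0679 (running +41.1517)
  i=4: -3.8003·-3.4058 − 0.6856·-1.9111 = +14.2534 (running +55.4051)
  i=5: 0.6856·0.2620 − 2.0362·-3.4058 = +7.1147 (running +62.5198)
Area = |Σ|/2 = |62.5198|/2 = 31.2599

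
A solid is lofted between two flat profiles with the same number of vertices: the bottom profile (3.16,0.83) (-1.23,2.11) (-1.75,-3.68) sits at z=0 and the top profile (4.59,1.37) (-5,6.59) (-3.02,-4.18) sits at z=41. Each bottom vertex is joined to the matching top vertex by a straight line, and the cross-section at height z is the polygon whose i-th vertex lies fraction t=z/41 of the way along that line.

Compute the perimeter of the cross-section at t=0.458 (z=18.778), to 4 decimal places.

Cross-section at t=0.458: each vertex is (1-t)·p0[i] + t·p1[i].
  v1: (1-0.458)·(3.16,0.83) + 0.458·(4.59,1.37) = (3.8149,1.0773)
  v2: (1-0.458)·(-1.23,2.11) + 0.458·(-5,6.59) = (-2.9567,4.1618)
  v3: (1-0.458)·(-1.75,-3.68) + 0.458·(-3.02,-4.18) = (-2.3317,-3.9090)
Perimeter = Σ |v_{i+1} − v_i|:
  edge 1→2: √(-6.7716² + 3.0845²) = 7.4410 (running 7.4410)
  edge 2→3: √(0.6250² + -8.0708²) = 8.0950 (running 15.5360)
  edge 3→1: √(6.1466² + 4.9863²) = 7.9148 (running 23.4508)
Perimeter = 23.4508

Perimeter at t=0.458: 23.4508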